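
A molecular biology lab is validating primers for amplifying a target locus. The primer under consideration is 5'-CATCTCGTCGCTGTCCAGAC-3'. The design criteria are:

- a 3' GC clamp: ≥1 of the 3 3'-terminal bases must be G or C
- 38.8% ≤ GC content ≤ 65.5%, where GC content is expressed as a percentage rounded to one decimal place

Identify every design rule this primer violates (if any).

Meets all criteria.

Base counts: A=3, T=5, G=4, C=8 (length 20).
GC clamp: 3' end GAC has 2 G/C ✓
GC content: GC 12/20 = 60.0% ✓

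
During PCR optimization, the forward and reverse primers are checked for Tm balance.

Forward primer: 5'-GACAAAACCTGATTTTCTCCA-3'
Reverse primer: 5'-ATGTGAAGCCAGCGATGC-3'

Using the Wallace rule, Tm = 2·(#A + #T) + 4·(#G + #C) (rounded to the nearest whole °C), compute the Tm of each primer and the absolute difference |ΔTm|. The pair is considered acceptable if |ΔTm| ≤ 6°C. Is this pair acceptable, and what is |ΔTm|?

|ΔTm| = 2°C; the pair is acceptable.

Forward: A=7 T=6 G=2 C=6 → Tm = 2·13 + 4·8 = 58°C.
Reverse: A=5 T=3 G=6 C=4 → Tm = 2·8 + 4·10 = 56°C.
|ΔTm| = |58 − 56| = 2°C, ≤ 6°C.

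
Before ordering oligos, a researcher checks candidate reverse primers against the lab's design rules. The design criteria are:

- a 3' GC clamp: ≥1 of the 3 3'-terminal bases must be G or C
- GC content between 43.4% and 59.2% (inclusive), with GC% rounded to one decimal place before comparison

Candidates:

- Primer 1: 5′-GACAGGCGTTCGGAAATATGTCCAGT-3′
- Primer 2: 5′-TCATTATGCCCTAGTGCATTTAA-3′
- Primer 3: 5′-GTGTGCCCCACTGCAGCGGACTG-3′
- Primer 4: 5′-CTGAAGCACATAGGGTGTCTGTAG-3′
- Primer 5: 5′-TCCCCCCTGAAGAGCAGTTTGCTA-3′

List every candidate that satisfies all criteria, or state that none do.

Primer 1 (26 nt, A=7 T=6 G=8 C=5): 3' end AGT has 1 G/C ✓; GC 13/26 = 50.0% ✓ — passes.
Primer 2 (23 nt, A=6 T=9 G=3 C=5): 3' end TAA has 0 G/C, need ≥1 ✗; GC 8/23 = 34.8%, outside 43.4–59.2% ✗ — fails.
Primer 3 (23 nt, A=3 T=4 G=8 C=8): 3' end CTG has 2 G/C ✓; GC 16/23 = 69.6%, outside 43.4–59.2% ✗ — fails.
Primer 4 (24 nt, A=6 T=6 G=8 C=4): 3' end TAG has 1 G/C ✓; GC 12/24 = 50.0% ✓ — passes.
Primer 5 (24 nt, A=5 T=6 G=5 C=8): 3' end CTA has 1 G/C ✓; GC 13/24 = 54.2% ✓ — passes.

Primer 1, Primer 4 and Primer 5.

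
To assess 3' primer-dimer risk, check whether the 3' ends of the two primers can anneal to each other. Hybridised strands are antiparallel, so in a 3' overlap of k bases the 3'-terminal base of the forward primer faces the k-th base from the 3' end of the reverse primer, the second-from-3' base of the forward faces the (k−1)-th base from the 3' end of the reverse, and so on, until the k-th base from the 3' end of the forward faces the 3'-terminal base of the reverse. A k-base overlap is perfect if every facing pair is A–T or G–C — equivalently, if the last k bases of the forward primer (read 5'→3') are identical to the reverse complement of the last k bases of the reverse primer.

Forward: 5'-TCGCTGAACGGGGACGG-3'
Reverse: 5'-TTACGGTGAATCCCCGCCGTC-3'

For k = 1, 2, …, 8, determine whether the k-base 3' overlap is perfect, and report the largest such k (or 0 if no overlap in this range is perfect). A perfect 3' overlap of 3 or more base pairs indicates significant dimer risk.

Last 8 bases (5'→3') — forward …GGGGACGG, reverse …CCGCCGTC.
Reverse complement of the reverse primer's last 8 bases: GACGGCGG; its first k bases are the reverse complement of the reverse primer's last k bases, so a perfect k-base overlap needs the forward primer's last k bases to equal them.
Comparing (forward last k vs required): k=1: G vs G ✓; k=2: GG vs GA ✗; k=3: CGG vs GAC ✗; k=4: ACGG vs GACG ✗; k=5: GACGG vs GACGG ✓; k=6: GGACGG vs GACGGC ✗; k=7: GGGACGG vs GACGGCG ✗; k=8: GGGGACGG vs GACGGCGG ✗.
Perfect overlaps at k = 1, 5; the largest is 5.

Longest perfect overlap: 5 complementary base pairs; significant dimer risk (threshold 3).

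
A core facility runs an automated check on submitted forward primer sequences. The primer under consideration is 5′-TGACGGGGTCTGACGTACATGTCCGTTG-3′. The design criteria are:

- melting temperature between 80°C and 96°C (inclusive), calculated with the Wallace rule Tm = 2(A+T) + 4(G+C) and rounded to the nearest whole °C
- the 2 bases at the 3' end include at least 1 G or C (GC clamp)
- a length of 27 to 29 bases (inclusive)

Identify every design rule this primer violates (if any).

Base counts: A=4, T=8, G=10, C=6 (length 28).
Tm: Tm = 2·12 + 4·16 = 88°C ✓
GC clamp: 3' end TG has 1 G/C ✓
length: length 28 ✓

Meets all criteria.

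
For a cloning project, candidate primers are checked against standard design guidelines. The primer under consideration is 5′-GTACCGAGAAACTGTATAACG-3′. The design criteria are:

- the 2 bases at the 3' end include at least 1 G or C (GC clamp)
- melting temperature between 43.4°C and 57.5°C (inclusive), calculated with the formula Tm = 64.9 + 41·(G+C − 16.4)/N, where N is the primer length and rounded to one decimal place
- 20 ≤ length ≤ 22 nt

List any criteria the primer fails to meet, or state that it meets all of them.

Base counts: A=8, T=4, G=5, C=4 (length 21).
GC clamp: 3' end CG has 2 G/C ✓
Tm: Tm = 64.9 + 41·(9 − 16.4)/21 = 50.5°C ✓
length: length 21 ✓

Meets all criteria.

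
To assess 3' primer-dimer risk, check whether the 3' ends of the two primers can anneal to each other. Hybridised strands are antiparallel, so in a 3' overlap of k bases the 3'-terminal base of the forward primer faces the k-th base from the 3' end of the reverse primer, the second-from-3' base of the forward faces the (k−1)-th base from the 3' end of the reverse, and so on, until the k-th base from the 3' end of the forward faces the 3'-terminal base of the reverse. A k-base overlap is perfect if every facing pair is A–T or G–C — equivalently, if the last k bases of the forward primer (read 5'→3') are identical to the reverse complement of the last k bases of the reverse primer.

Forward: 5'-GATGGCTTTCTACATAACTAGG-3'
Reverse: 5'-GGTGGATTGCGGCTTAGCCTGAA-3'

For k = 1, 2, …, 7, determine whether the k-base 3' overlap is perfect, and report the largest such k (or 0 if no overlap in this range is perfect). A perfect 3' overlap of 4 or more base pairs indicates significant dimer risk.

Last 7 bases (5'→3') — forward …AACTAGG, reverse …GCCTGAA.
Reverse complement of the reverse primer's last 7 bases: TTCAGGC; its first k bases are the reverse complement of the reverse primer's last k bases, so a perfect k-base overlap needs the forward primer's last k bases to equal them.
Comparing (forward last k vs required): k=1: G vs T ✗; k=2: GG vs TT ✗; k=3: AGG vs TTC ✗; k=4: TAGG vs TTCA ✗; k=5: CTAGG vs TTCAG ✗; k=6: ACTAGG vs TTCAGG ✗; k=7: AACTAGG vs TTCAGGC ✗.
No overlap length from 1 to 7 is perfect, so the longest perfect 3' overlap is 0.

Longest perfect overlap: 0 complementary base pairs; below the dimer-risk threshold (threshold 4).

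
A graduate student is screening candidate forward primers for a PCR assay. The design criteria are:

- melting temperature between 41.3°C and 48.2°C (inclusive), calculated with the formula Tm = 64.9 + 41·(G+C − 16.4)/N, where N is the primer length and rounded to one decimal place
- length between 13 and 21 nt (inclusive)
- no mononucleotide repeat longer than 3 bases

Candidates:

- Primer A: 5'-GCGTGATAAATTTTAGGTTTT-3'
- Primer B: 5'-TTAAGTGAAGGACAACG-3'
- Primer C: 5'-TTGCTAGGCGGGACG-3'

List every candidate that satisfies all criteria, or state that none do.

Primer B and Primer C.

Primer A (21 nt, A=5 T=10 G=5 C=1): Tm = 64.9 + 41·(6 − 16.4)/21 = 44.6°C ✓; length 21 ✓; longest run = 4, exceeds 3 ✗ — fails.
Primer B (17 nt, A=7 T=3 G=5 C=2): Tm = 64.9 + 41·(7 − 16.4)/17 = 42.2°C ✓; length 17 ✓; longest run = 2 ✓ — passes.
Primer C (15 nt, A=2 T=3 G=7 C=3): Tm = 64.9 + 41·(10 − 16.4)/15 = 47.4°C ✓; length 15 ✓; longest run = 3 ✓ — passes.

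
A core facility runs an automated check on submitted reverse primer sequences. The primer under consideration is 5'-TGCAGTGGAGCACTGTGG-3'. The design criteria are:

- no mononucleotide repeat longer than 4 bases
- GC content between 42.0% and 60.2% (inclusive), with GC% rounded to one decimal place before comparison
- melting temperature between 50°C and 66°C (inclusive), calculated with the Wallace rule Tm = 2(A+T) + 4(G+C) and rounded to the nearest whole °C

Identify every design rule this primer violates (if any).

Base counts: A=3, T=4, G=8, C=3 (length 18).
homopolymer run: longest run = 2 ✓
GC content: GC 11/18 = 61.1%, outside 42.0–60.2% ✗
Tm: Tm = 2·7 + 4·11 = 58°C ✓

Fails: GC content.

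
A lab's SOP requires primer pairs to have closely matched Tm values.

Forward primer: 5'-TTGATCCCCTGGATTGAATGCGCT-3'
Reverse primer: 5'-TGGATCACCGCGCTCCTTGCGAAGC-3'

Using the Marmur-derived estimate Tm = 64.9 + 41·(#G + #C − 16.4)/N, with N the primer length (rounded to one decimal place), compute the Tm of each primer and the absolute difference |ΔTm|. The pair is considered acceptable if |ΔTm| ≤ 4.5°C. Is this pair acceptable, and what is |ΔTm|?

Forward: G+C = 12, N = 24 → Tm = 64.9 + 41·(12 − 16.4)/24 = 57.4°C.
Reverse: G+C = 16, N = 25 → Tm = 64.9 + 41·(16 − 16.4)/25 = 64.2°C.
|ΔTm| = |57.4 − 64.2| = 6.8°C, > 4.5°C.

|ΔTm| = 6.8°C; the pair is not acceptable.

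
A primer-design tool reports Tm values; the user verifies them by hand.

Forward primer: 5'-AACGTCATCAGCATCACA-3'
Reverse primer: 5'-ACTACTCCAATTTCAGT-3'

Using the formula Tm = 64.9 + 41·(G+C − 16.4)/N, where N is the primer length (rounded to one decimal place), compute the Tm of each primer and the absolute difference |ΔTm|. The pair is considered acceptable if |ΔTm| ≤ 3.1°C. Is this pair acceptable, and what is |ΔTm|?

Forward: G+C = 8, N = 18 → Tm = 64.9 + 41·(8 − 16.4)/18 = 45.8°C.
Reverse: G+C = 6, N = 17 → Tm = 64.9 + 41·(6 − 16.4)/17 = 39.8°C.
|ΔTm| = |45.8 − 39.8| = 6.0°C, > 3.1°C.

|ΔTm| = 6.0°C; the pair is not acceptable.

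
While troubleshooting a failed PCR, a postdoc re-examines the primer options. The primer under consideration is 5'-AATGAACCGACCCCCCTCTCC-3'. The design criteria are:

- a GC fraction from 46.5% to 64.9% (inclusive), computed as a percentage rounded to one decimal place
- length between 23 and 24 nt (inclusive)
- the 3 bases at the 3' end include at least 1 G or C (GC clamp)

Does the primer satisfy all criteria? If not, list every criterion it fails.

Fails: length.

Base counts: A=5, T=3, G=2, C=11 (length 21).
GC content: GC 13/21 = 61.9% ✓
length: length 21, outside 23–24 ✗
GC clamp: 3' end TCC has 2 G/C ✓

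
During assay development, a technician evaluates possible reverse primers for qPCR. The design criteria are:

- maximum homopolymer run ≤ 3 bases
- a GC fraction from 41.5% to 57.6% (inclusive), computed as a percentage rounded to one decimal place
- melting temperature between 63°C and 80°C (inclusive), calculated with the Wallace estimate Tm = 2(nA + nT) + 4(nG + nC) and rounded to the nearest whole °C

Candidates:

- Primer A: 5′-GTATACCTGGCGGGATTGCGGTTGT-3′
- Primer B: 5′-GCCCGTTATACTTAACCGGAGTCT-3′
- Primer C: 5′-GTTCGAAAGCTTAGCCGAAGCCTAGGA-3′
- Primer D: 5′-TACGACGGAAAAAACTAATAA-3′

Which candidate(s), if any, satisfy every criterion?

Primer A and Primer B.

Primer A (25 nt, A=3 T=8 G=10 C=4): longest run = 3 ✓; GC 14/25 = 56.0% ✓; Tm = 2·11 + 4·14 = 78°C ✓ — passes.
Primer B (24 nt, A=5 T=7 G=5 C=7): longest run = 3 ✓; GC 12/24 = 50.0% ✓; Tm = 2·12 + 4·12 = 72°C ✓ — passes.
Primer C (27 nt, A=8 T=5 G=8 C=6): longest run = 3 ✓; GC 14/27 = 51.9% ✓; Tm = 2·13 + 4·14 = 82°C, outside 63–80°C ✗ — fails.
Primer D (21 nt, A=12 T=3 G=3 C=3): longest run = 6, exceeds 3 ✗; GC 6/21 = 28.6%, outside 41.5–57.6% ✗; Tm = 2·15 + 4·6 = 54°C, outside 63–80°C ✗ — fails.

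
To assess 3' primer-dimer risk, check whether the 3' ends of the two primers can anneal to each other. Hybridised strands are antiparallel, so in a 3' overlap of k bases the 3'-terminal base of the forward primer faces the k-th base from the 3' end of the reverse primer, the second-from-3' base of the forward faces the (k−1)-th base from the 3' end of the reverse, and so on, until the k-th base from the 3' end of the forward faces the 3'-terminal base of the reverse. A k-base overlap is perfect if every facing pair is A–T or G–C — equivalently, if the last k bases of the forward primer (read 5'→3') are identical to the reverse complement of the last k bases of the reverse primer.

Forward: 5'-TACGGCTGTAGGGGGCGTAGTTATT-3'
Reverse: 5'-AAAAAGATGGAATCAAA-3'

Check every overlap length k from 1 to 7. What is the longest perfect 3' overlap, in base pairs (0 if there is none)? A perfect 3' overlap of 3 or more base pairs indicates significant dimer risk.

Longest perfect overlap: 2 complementary base pairs; below the dimer-risk threshold (threshold 3).

Last 7 bases (5'→3') — forward …AGTTATT, reverse …AATCAAA.
Reverse complement of the reverse primer's last 7 bases: TTTGATT; its first k bases are the reverse complement of the reverse primer's last k bases, so a perfect k-base overlap needs the forward primer's last k bases to equal them.
Comparing (forward last k vs required): k=1: T vs T ✓; k=2: TT vs TT ✓; k=3: ATT vs TTT ✗; k=4: TATT vs TTTG ✗; k=5: TTATT vs TTTGA ✗; k=6: GTTATT vs TTTGAT ✗; k=7: AGTTATT vs TTTGATT ✗.
Perfect overlaps at k = 1, 2; the largest is 2.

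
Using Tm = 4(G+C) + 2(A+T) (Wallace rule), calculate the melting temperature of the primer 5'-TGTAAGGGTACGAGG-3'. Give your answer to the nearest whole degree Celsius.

46°C

Base counts: A=4, T=3, G=7, C=1 (length 15).
Tm = 2·(4+3) + 4·(7+1) = 2·7 + 4·8 = 14 + 32 = 46°C.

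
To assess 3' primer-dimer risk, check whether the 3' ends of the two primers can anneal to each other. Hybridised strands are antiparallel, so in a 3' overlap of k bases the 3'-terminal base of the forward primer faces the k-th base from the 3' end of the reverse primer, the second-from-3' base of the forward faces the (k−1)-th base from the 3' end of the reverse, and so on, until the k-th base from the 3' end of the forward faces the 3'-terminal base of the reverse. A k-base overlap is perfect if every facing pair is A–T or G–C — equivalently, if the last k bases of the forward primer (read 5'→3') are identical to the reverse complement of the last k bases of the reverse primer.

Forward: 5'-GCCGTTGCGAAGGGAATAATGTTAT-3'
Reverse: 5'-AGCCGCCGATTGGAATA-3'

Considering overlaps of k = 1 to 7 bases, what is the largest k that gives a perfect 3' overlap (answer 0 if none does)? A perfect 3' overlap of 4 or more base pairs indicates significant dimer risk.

Last 7 bases (5'→3') — forward …ATGTTAT, reverse …TGGAATA.
Reverse complement of the reverse primer's last 7 bases: TATTCCA; its first k bases are the reverse complement of the reverse primer's last k bases, so a perfect k-base overlap needs the forward primer's last k bases to equal them.
Comparing (forward last k vs required): k=1: T vs T ✓; k=2: AT vs TA ✗; k=3: TAT vs TAT ✓; k=4: TTAT vs TATT ✗; k=5: GTTAT vs TATTC ✗; k=6: TGTTAT vs TATTCC ✗; k=7: ATGTTAT vs TATTCCA ✗.
Perfect overlaps at k = 1, 3; the largest is 3.

Longest perfect overlap: 3 complementary base pairs; below the dimer-risk threshold (threshold 4).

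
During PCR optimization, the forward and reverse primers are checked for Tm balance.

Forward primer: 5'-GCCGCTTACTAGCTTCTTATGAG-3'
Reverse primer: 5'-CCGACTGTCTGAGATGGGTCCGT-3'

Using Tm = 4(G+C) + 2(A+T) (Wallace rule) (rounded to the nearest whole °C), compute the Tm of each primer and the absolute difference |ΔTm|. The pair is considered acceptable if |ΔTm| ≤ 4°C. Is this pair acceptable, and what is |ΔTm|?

Forward: A=4 T=8 G=5 C=6 → Tm = 2·12 + 4·11 = 68°C.
Reverse: A=3 T=6 G=8 C=6 → Tm = 2·9 + 4·14 = 74°C.
|ΔTm| = |68 − 74| = 6°C, > 4°C.

|ΔTm| = 6°C; the pair is not acceptable.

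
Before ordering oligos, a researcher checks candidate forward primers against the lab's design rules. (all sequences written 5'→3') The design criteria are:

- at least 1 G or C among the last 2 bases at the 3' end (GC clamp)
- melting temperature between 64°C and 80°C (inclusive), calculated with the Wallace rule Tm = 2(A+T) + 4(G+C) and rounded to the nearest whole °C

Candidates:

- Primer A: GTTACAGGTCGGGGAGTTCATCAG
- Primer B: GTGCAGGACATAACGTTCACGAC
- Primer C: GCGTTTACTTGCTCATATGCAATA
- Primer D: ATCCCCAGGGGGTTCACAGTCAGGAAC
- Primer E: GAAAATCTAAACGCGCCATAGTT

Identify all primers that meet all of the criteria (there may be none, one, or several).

Primer A and Primer B.

Primer A (24 nt, A=5 T=6 G=9 C=4): 3' end AG has 1 G/C ✓; Tm = 2·11 + 4·13 = 74°C ✓ — passes.
Primer B (23 nt, A=7 T=4 G=6 C=6): 3' end AC has 1 G/C ✓; Tm = 2·11 + 4·12 = 70°C ✓ — passes.
Primer C (24 nt, A=6 T=9 G=4 C=5): 3' end TA has 0 G/C, need ≥1 ✗; Tm = 2·15 + 4·9 = 66°C ✓ — fails.
Primer D (27 nt, A=7 T=4 G=8 C=8): 3' end AC has 1 G/C ✓; Tm = 2·11 + 4·16 = 86°C, outside 64–80°C ✗ — fails.
Primer E (23 nt, A=9 T=5 G=4 C=5): 3' end TT has 0 G/C, need ≥1 ✗; Tm = 2·14 + 4·9 = 64°C ✓ — fails.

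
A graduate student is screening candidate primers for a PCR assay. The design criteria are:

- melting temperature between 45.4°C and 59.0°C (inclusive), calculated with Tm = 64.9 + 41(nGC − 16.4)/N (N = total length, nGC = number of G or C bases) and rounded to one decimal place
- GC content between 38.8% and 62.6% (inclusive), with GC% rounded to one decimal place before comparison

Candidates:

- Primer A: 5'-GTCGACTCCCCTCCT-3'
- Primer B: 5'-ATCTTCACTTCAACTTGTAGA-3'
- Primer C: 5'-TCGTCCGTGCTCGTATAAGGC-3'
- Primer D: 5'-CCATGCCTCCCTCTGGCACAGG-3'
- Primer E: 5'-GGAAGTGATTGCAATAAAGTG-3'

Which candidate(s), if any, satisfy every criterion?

Primer C only.

Primer A (15 nt, A=1 T=4 G=2 C=8): Tm = 64.9 + 41·(10 − 16.4)/15 = 47.4°C ✓; GC 10/15 = 66.7%, outside 38.8–62.6% ✗ — fails.
Primer B (21 nt, A=6 T=8 G=2 C=5): Tm = 64.9 + 41·(7 − 16.4)/21 = 46.5°C ✓; GC 7/21 = 33.3%, outside 38.8–62.6% ✗ — fails.
Primer C (21 nt, A=3 T=6 G=6 C=6): Tm = 64.9 + 41·(12 − 16.4)/21 = 56.3°C ✓; GC 12/21 = 57.1% ✓ — passes.
Primer D (22 nt, A=3 T=4 G=5 C=10): Tm = 64.9 + 41·(15 − 16.4)/22 = 62.3°C, outside 45.4–59.0°C ✗; GC 15/22 = 68.2%, outside 38.8–62.6% ✗ — fails.
Primer E (21 nt, A=8 T=5 G=7 C=1): Tm = 64.9 + 41·(8 − 16.4)/21 = 48.5°C ✓; GC 8/21 = 38.1%, outside 38.8–62.6% ✗ — fails.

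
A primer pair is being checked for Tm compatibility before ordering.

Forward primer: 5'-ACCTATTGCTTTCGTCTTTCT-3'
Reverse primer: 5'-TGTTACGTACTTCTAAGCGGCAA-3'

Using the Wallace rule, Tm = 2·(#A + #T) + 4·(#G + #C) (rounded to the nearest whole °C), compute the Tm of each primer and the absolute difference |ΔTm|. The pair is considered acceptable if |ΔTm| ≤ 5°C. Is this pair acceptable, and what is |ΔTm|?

|ΔTm| = 8°C; the pair is not acceptable.

Forward: A=2 T=11 G=2 C=6 → Tm = 2·13 + 4·8 = 58°C.
Reverse: A=6 T=7 G=5 C=5 → Tm = 2·13 + 4·10 = 66°C.
|ΔTm| = |58 − 66| = 8°C, > 5°C.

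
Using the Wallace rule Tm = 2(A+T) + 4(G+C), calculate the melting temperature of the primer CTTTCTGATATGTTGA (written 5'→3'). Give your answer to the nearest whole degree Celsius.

Base counts: A=3, T=8, G=3, C=2 (length 16).
Tm = 2·(3+8) + 4·(3+2) = 2·11 + 4·5 = 22 + 20 = 42°C.

42°C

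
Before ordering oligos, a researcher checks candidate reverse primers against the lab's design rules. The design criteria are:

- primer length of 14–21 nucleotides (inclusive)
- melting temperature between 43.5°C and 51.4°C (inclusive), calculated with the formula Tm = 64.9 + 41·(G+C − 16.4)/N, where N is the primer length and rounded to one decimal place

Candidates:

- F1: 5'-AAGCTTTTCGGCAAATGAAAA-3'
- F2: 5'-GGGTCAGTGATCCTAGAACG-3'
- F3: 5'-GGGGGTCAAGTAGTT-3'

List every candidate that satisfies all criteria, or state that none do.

F1 only.

F1 (21 nt, A=9 T=5 G=4 C=3): length 21 ✓; Tm = 64.9 + 41·(7 − 16.4)/21 = 46.5°C ✓ — passes.
F2 (20 nt, A=5 T=4 G=7 C=4): length 20 ✓; Tm = 64.9 + 41·(11 − 16.4)/20 = 53.8°C, outside 43.5–51.4°C ✗ — fails.
F3 (15 nt, A=3 T=4 G=7 C=1): length 15 ✓; Tm = 64.9 + 41·(8 − 16.4)/15 = 41.9°C, outside 43.5–51.4°C ✗ — fails.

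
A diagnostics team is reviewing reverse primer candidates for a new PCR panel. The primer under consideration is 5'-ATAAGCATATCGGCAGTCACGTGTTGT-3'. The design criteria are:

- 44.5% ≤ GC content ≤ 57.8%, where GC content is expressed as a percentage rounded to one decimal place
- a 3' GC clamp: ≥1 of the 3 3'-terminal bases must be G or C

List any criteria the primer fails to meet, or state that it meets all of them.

Fails: GC content.

Base counts: A=7, T=8, G=7, C=5 (length 27).
GC content: GC 12/27 = 44.4%, outside 44.5–57.8% ✗
GC clamp: 3' end TGT has 1 G/C ✓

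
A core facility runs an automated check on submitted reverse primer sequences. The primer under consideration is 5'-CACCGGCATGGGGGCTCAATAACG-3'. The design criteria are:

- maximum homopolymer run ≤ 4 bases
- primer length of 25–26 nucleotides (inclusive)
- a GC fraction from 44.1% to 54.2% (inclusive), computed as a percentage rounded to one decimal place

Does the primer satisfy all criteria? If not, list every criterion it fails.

Fails: homopolymer run, length, GC content.

Base counts: A=6, T=3, G=8, C=7 (length 24).
homopolymer run: longest run = 5, exceeds 4 ✗
length: length 24, outside 25–26 ✗
GC content: GC 15/24 = 62.5%, outside 44.1–54.2% ✗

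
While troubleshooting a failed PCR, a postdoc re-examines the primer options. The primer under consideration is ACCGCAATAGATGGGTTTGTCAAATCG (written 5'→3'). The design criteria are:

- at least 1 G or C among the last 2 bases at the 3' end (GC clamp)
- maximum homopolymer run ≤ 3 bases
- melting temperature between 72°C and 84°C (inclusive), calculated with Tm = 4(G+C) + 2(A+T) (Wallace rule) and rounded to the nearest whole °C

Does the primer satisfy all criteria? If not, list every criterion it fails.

Base counts: A=8, T=7, G=7, C=5 (length 27).
GC clamp: 3' end CG has 2 G/C ✓
homopolymer run: longest run = 3 ✓
Tm: Tm = 2·15 + 4·12 = 78°C ✓

Meets all criteria.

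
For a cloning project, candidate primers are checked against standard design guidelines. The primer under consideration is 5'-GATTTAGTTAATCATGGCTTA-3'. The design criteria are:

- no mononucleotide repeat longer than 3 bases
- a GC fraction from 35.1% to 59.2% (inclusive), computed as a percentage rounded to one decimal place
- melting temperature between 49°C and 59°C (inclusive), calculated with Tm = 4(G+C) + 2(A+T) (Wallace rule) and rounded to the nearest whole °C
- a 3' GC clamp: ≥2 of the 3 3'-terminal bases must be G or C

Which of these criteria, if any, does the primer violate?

Base counts: A=6, T=9, G=4, C=2 (length 21).
homopolymer run: longest run = 3 ✓
GC content: GC 6/21 = 28.6%, outside 35.1–59.2% ✗
Tm: Tm = 2·15 + 4·6 = 54°C ✓
GC clamp: 3' end TTA has 0 G/C, need ≥2 ✗

Fails: GC content, GC clamp.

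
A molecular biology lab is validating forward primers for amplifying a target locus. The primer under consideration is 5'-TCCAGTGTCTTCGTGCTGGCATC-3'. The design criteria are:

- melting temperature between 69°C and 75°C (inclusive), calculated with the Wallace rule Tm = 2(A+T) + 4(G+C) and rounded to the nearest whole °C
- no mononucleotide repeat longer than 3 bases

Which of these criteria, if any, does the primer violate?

Meets all criteria.

Base counts: A=2, T=8, G=6, C=7 (length 23).
Tm: Tm = 2·10 + 4·13 = 72°C ✓
homopolymer run: longest run = 2 ✓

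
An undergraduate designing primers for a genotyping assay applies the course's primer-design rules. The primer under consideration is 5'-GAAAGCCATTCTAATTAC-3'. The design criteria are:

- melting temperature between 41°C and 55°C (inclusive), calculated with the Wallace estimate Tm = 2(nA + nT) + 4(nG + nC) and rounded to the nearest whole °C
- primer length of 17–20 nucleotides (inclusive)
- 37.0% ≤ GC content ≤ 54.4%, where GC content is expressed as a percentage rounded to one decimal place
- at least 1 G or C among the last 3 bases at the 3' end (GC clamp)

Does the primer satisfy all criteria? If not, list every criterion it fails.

Base counts: A=7, T=5, G=2, C=4 (length 18).
Tm: Tm = 2·12 + 4·6 = 48°C ✓
length: length 18 ✓
GC content: GC 6/18 = 33.3%, outside 37.0–54.4% ✗
GC clamp: 3' end TAC has 1 G/C ✓

Fails: GC content.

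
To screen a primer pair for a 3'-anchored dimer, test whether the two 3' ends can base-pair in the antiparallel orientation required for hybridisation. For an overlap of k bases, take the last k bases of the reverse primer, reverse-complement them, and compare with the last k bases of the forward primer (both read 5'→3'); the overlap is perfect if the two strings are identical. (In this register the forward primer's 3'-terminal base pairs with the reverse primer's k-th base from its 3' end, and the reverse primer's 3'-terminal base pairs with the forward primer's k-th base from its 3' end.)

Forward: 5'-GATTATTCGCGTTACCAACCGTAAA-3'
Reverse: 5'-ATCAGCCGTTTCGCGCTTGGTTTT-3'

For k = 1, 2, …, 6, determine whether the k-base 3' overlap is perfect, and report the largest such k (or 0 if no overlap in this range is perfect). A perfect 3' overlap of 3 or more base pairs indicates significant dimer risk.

Longest perfect overlap: 3 complementary base pairs; significant dimer risk (threshold 3).

Last 6 bases (5'→3') — forward …CGTAAA, reverse …GGTTTT.
Reverse complement of the reverse primer's last 6 bases: AAAACC; its first k bases are the reverse complement of the reverse primer's last k bases, so a perfect k-base overlap needs the forward primer's last k bases to equal them.
Comparing (forward last k vs required): k=1: A vs A ✓; k=2: AA vs AA ✓; k=3: AAA vs AAA ✓; k=4: TAAA vs AAAA ✗; k=5: GTAAA vs AAAAC ✗; k=6: CGTAAA vs AAAACC ✗.
Perfect overlaps at k = 1, 2, 3; the largest is 3.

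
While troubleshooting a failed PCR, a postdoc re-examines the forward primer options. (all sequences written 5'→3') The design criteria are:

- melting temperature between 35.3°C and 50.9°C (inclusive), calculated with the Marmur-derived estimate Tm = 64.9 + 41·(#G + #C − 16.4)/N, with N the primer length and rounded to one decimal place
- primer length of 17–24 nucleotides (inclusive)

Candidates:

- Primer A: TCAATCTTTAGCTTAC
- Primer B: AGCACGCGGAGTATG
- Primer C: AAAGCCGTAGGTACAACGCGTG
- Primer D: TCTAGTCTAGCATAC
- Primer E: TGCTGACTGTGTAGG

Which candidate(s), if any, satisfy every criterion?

Primer A (16 nt, A=4 T=7 G=1 C=4): Tm = 64.9 + 41·(5 − 16.4)/16 = 35.7°C ✓; length 16, outside 17–24 ✗ — fails.
Primer B (15 nt, A=4 T=2 G=6 C=3): Tm = 64.9 + 41·(9 − 16.4)/15 = 44.7°C ✓; length 15, outside 17–24 ✗ — fails.
Primer C (22 nt, A=7 T=3 G=7 C=5): Tm = 64.9 + 41·(12 − 16.4)/22 = 56.7°C, outside 35.3–50.9°C ✗; length 22 ✓ — fails.
Primer D (15 nt, A=4 T=5 G=2 C=4): Tm = 64.9 + 41·(6 − 16.4)/15 = 36.5°C ✓; length 15, outside 17–24 ✗ — fails.
Primer E (15 nt, A=2 T=5 G=6 C=2): Tm = 64.9 + 41·(8 − 16.4)/15 = 41.9°C ✓; length 15, outside 17–24 ✗ — fails.

None of the candidates satisfy all criteria.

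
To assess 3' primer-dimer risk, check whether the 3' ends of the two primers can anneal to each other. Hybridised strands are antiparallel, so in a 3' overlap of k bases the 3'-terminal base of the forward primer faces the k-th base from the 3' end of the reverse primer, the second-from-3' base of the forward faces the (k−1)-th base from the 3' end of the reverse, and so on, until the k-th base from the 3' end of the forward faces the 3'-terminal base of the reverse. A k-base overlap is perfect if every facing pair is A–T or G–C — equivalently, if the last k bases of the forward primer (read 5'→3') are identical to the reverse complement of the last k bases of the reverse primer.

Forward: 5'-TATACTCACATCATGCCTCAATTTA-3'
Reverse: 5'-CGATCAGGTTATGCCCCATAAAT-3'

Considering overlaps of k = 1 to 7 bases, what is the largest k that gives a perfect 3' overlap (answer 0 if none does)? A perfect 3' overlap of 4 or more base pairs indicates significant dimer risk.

Longest perfect overlap: 5 complementary base pairs; significant dimer risk (threshold 4).

Last 7 bases (5'→3') — forward …CAATTTA, reverse …CATAAAT.
Reverse complement of the reverse primer's last 7 bases: ATTTATG; its first k bases are the reverse complement of the reverse primer's last k bases, so a perfect k-base overlap needs the forward primer's last k bases to equal them.
Comparing (forward last k vs required): k=1: A vs A ✓; k=2: TA vs AT ✗; k=3: TTA vs ATT ✗; k=4: TTTA vs ATTT ✗; k=5: ATTTA vs ATTTA ✓; k=6: AATTTA vs ATTTAT ✗; k=7: CAATTTA vs ATTTATG ✗.
Perfect overlaps at k = 1, 5; the largest is 5.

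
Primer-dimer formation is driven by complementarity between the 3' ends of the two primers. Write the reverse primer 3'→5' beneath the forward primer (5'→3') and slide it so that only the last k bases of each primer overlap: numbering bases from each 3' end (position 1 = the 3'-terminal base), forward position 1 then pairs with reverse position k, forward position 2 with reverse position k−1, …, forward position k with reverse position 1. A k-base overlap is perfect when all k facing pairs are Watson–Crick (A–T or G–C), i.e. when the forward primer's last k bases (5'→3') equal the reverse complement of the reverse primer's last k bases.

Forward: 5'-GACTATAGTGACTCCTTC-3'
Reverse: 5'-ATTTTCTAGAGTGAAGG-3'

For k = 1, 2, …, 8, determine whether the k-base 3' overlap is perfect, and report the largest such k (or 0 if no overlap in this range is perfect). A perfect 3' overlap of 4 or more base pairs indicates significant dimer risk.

Last 8 bases (5'→3') — forward …ACTCCTTC, reverse …AGTGAAGG.
Reverse complement of the reverse primer's last 8 bases: CCTTCACT; its first k bases are the reverse complement of the reverse primer's last k bases, so a perfect k-base overlap needs the forward primer's last k bases to equal them.
Comparing (forward last k vs required): k=1: C vs C ✓; k=2: TC vs CC ✗; k=3: TTC vs CCT ✗; k=4: CTTC vs CCTT ✗; k=5: CCTTC vs CCTTC ✓; k=6: TCCTTC vs CCTTCA ✗; k=7: CTCCTTC vs CCTTCAC ✗; k=8: ACTCCTTC vs CCTTCACT ✗.
Perfect overlaps at k = 1, 5; the largest is 5.

Longest perfect overlap: 5 complementary base pairs; significant dimer risk (threshold 4).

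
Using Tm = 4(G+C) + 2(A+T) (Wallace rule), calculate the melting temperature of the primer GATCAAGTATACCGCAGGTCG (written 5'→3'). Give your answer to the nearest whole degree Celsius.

64°C

Base counts: A=6, T=4, G=6, C=5 (length 21).
Tm = 2·(6+4) + 4·(6+5) = 2·10 + 4·11 = 20 + 44 = 64°C.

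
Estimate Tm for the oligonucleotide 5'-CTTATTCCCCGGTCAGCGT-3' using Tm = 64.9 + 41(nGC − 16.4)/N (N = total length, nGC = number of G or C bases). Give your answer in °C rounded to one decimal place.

53.2°C

Base counts: A=2, T=6, G=4, C=7; G+C = 11, N = 19.
Tm = 64.9 + 41·(11 − 16.4)/19 = 64.9 + -221.40/19 = 53.2°C.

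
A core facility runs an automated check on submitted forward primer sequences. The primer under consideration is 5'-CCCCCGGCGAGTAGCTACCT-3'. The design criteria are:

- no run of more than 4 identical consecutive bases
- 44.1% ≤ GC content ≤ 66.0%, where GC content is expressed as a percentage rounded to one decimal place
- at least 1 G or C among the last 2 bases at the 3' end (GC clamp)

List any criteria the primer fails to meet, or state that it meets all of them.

Fails: homopolymer run, GC content.

Base counts: A=3, T=3, G=5, C=9 (length 20).
homopolymer run: longest run = 5, exceeds 4 ✗
GC content: GC 14/20 = 70.0%, outside 44.1–66.0% ✗
GC clamp: 3' end CT has 1 G/C ✓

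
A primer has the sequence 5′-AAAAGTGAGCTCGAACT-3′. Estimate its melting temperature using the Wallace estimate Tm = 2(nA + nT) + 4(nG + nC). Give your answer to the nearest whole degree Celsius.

Base counts: A=7, T=3, G=4, C=3 (length 17).
Tm = 2·(7+3) + 4·(4+3) = 2·10 + 4·7 = 20 + 28 = 48°C.

48°C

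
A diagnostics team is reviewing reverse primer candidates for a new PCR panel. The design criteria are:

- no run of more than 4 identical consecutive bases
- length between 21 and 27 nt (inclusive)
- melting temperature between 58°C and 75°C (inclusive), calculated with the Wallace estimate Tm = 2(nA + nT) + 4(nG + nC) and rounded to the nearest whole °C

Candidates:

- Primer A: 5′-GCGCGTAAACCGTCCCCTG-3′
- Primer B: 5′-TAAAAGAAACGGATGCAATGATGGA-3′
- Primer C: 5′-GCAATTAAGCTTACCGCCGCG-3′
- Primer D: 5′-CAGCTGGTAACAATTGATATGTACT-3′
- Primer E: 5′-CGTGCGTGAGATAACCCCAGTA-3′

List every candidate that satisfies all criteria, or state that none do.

Primer A (19 nt, A=3 T=3 G=5 C=8): longest run = 4 ✓; length 19, outside 21–27 ✗; Tm = 2·6 + 4·13 = 64°C ✓ — fails.
Primer B (25 nt, A=12 T=4 G=7 C=2): longest run = 4 ✓; length 25 ✓; Tm = 2·16 + 4·9 = 68°C ✓ — passes.
Primer C (21 nt, A=5 T=4 G=5 C=7): longest run = 2 ✓; length 21 ✓; Tm = 2·9 + 4·12 = 66°C ✓ — passes.
Primer D (25 nt, A=8 T=8 G=5 C=4): longest run = 2 ✓; length 25 ✓; Tm = 2·16 + 4·9 = 68°C ✓ — passes.
Primer E (22 nt, A=6 T=4 G=6 C=6): longest run = 4 ✓; length 22 ✓; Tm = 2·10 + 4·12 = 68°C ✓ — passes.

Primer B, Primer C, Primer D and Primer E.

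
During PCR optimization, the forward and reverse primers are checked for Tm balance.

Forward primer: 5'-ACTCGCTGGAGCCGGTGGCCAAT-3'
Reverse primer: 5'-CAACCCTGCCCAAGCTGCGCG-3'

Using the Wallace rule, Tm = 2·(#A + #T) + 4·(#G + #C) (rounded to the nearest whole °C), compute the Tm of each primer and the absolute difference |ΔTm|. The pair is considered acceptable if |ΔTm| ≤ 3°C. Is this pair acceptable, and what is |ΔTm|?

|ΔTm| = 4°C; the pair is not acceptable.

Forward: A=4 T=4 G=8 C=7 → Tm = 2·8 + 4·15 = 76°C.
Reverse: A=4 T=2 G=5 C=10 → Tm = 2·6 + 4·15 = 72°C.
|ΔTm| = |76 − 72| = 4°C, > 3°C.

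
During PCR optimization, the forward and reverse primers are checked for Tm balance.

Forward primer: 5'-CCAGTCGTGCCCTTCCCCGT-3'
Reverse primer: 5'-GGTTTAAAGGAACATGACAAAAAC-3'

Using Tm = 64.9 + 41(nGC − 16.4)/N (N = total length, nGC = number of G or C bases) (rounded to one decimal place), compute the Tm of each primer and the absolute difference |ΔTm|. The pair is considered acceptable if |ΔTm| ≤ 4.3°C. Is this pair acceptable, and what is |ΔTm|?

Forward: G+C = 14, N = 20 → Tm = 64.9 + 41·(14 − 16.4)/20 = 60.0°C.
Reverse: G+C = 8, N = 24 → Tm = 64.9 + 41·(8 − 16.4)/24 = 50.6°C.
|ΔTm| = |60.0 − 50.6| = 9.4°C, > 4.3°C.

|ΔTm| = 9.4°C; the pair is not acceptable.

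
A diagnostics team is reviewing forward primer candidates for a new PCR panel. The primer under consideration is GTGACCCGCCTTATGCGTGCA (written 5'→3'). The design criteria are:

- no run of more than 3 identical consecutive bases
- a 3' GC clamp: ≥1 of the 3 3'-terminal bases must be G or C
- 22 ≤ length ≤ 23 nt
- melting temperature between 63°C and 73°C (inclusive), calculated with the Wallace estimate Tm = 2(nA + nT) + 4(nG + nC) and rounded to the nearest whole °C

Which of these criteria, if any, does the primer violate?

Fails: length.

Base counts: A=3, T=5, G=6, C=7 (length 21).
homopolymer run: longest run = 3 ✓
GC clamp: 3' end GCA has 2 G/C ✓
length: length 21, outside 22–23 ✗
Tm: Tm = 2·8 + 4·13 = 68°C ✓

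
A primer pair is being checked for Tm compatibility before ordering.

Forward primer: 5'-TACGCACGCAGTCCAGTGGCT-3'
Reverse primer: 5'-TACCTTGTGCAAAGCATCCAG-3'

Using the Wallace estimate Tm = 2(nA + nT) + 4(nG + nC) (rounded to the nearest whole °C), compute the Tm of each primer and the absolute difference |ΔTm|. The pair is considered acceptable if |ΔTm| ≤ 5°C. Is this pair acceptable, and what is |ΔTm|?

Forward: A=4 T=4 G=6 C=7 → Tm = 2·8 + 4·13 = 68°C.
Reverse: A=6 T=5 G=4 C=6 → Tm = 2·11 + 4·10 = 62°C.
|ΔTm| = |68 − 62| = 6°C, > 5°C.

|ΔTm| = 6°C; the pair is not acceptable.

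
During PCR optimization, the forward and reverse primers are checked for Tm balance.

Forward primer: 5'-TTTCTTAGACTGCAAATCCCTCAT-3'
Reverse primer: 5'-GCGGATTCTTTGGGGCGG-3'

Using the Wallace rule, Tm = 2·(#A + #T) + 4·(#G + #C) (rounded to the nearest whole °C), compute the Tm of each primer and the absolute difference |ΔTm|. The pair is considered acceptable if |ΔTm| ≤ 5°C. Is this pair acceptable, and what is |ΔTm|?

Forward: A=6 T=9 G=2 C=7 → Tm = 2·15 + 4·9 = 66°C.
Reverse: A=1 T=5 G=9 C=3 → Tm = 2·6 + 4·12 = 60°C.
|ΔTm| = |66 − 60| = 6°C, > 5°C.

|ΔTm| = 6°C; the pair is not acceptable.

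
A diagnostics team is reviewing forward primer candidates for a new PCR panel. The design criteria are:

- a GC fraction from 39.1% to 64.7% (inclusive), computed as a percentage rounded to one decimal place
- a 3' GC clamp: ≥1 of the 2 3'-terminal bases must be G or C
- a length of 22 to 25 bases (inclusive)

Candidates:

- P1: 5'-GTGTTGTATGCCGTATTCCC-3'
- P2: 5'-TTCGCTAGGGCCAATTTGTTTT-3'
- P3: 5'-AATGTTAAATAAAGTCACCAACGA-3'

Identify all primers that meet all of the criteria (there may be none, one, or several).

None of the candidates satisfy all criteria.

P1 (20 nt, A=2 T=8 G=5 C=5): GC 10/20 = 50.0% ✓; 3' end CC has 2 G/C ✓; length 20, outside 22–25 ✗ — fails.
P2 (22 nt, A=3 T=10 G=5 C=4): GC 9/22 = 40.9% ✓; 3' end TT has 0 G/C, need ≥1 ✗; length 22 ✓ — fails.
P3 (24 nt, A=12 T=5 G=3 C=4): GC 7/24 = 29.2%, outside 39.1–64.7% ✗; 3' end GA has 1 G/C ✓; length 24 ✓ — fails.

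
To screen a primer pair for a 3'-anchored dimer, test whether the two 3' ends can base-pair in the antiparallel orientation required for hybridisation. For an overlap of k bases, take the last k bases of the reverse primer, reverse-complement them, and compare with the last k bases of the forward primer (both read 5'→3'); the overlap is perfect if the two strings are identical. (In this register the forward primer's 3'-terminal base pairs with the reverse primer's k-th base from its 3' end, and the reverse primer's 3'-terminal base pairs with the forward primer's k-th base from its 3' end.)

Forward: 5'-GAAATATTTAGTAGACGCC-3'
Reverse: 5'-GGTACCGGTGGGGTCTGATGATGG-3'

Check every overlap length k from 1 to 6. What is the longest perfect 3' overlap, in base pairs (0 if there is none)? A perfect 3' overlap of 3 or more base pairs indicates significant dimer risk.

Last 6 bases (5'→3') — forward …GACGCC, reverse …TGATGG.
Reverse complement of the reverse primer's last 6 bases: CCATCA; its first k bases are the reverse complement of the reverse primer's last k bases, so a perfect k-base overlap needs the forward primer's last k bases to equal them.
Comparing (forward last k vs required): k=1: C vs C ✓; k=2: CC vs CC ✓; k=3: GCC vs CCA ✗; k=4: CGCC vs CCAT ✗; k=5: ACGCC vs CCATC ✗; k=6: GACGCC vs CCATCA ✗.
Perfect overlaps at k = 1, 2; the largest is 2.

Longest perfect overlap: 2 complementary base pairs; below the dimer-risk threshold (threshold 3).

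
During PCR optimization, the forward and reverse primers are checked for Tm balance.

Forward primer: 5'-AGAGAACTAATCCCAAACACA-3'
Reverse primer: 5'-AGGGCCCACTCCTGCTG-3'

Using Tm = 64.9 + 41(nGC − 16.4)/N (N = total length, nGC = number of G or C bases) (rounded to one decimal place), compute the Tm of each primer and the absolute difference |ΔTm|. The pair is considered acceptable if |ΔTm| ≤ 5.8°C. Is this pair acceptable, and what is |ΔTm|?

Forward: G+C = 8, N = 21 → Tm = 64.9 + 41·(8 − 16.4)/21 = 48.5°C.
Reverse: G+C = 12, N = 17 → Tm = 64.9 + 41·(12 − 16.4)/17 = 54.3°C.
|ΔTm| = |48.5 − 54.3| = 5.8°C, ≤ 5.8°C.

|ΔTm| = 5.8°C; the pair is acceptable.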